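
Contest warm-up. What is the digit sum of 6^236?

774

6^236 = 4402456673108048457718400041192971414002163678816934465245335059489650410757763710967530275228766052020947053345093059863294619865615015013433890842038360457912971258271633936069165056
Sum of its 184 digits: 774.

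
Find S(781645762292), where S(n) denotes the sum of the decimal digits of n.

59

7+8+1+6+4+5+7+6+2+2+9+2 = 59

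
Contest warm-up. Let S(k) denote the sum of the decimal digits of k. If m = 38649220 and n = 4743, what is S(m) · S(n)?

S(38649220) = 3+8+6+4+9+2+2+0 = 34.
S(4743) = 4+7+4+3 = 18.
34 · 18 = 612.

612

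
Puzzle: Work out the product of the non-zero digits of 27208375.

23520

2×7×2×8×3×7×5 = 23520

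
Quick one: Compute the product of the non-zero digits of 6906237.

13608

6×9×6×2×3×7 = 13608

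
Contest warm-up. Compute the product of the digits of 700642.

7×0×0×6×4×2 = 0

0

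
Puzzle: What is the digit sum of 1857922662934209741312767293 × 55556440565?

194

1857922662934209741312767293 × 55556440565 = 103219569997670951998486781189230440545
Sum of its 39 digits: 194.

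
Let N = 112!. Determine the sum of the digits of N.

112! = 197450685722107402353682037275992488341277868034975337796656295094902858969771811440894224355027779366597957338237853638272334919686385621811850780464277094400000000000000000000000000
Sum of its 183 digits: 765.

765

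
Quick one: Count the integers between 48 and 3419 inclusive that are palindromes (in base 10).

119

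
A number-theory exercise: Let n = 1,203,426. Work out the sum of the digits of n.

1+2+0+3+4+2+6 = 18

18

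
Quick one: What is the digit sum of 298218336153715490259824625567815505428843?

191

2+9+8+2+1+8+3+3+6+1+5+3+7+1+5+4+9+0+2+5+9+8+2+4+6+2+5+5+6+7+8+1+5+5+0+5+4+2+8+8+4+3 = 191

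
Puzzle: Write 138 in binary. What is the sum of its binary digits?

138 in base 2 is 10001010.
Digit sum: 1+0+0+0+1+0+1+0 = 3.

3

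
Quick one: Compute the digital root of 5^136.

The digital root of n equals n mod 9 (or 9 when 9 | n), so we need 5^136 mod 9.
5^136 ≡ 4 (mod 9), so the digital root is 4.

4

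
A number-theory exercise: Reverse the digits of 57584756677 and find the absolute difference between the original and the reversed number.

20080991898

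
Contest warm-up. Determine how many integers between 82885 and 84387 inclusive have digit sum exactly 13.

9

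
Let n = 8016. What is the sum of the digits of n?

15

8+0+1+6 = 15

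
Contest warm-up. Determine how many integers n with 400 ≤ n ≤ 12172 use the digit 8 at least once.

3931

The integers in [400, 12172] that use the digit 8 at least once: 408, 418, 428, 438, 448, 458, …, 12158, 12168.
3931 qualify.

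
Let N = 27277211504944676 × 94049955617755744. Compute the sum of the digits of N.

119

27277211504944676 × 94049955617755744 = 2565420531416183142772038001218944
Sum of its 34 digits: 119.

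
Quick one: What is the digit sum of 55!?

279

55! = 12696403353658275925965100847566516959580321051449436762275840000000000000
Sum of its 74 digits: 279.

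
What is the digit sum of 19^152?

820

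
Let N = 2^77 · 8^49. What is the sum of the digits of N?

292

2^77 · 8^49 = 26959946667150639794667015087019630673637144422540572481103610249216
Sum of its 68 digits: 292.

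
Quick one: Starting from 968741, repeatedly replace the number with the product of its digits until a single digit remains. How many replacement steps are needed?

2

968741 → 12096 → 0 (2 steps)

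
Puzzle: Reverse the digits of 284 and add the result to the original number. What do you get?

Reverse of 284 is 482.
284 + 482 = 766

766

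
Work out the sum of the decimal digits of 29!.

126

29! = 8841761993739701954543616000000
Sum of its 31 digits: 126.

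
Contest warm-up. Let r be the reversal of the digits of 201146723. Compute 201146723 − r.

-126494379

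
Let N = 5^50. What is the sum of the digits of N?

151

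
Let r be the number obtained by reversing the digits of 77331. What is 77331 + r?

90708

Reverse of 77331 is 13377.
77331 + 13377 = 90708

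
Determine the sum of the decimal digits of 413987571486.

4+1+3+9+8+7+5+7+1+4+8+6 = 63

63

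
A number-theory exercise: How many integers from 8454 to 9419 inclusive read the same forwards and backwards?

9

The integers in [8454, 9419] that read the same forwards and backwards: 8558, 8668, 8778, 8888, 8998, 9009, 9119, 9229, 9339.
9 qualify.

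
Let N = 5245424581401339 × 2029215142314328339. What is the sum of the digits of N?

5245424581401339 × 2029215142314328339 = 10644094988447394273896791180245921
Sum of its 35 digits: 168.

168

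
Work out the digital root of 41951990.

2

4+1+9+5+1+9+9+0 = 38
3+8 = 11
1+1 = 2
(Equivalently, 41951990 mod 9 = 2.)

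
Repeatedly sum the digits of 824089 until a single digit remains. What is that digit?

4

8+2+4+0+8+9 = 31
3+1 = 4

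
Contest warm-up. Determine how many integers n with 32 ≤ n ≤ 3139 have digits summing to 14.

234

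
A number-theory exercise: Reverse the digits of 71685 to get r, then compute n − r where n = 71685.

Reverse of 71685 is 58617.
71685 − 58617 = 13068

13068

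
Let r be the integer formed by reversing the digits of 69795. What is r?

59796

Reversing 69795 gives 59796.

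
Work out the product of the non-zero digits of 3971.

189

3×9×7×1 = 189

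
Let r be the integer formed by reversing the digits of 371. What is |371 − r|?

198

Reverse of 371 is 173.
|371 − 173| = 198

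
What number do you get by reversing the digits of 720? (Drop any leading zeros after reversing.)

Reversing 720 gives 27.

27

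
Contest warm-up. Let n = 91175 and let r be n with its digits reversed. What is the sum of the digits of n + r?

28

Reversal of 91175 is 57119; 91175 + 57119 = 148294.
Digit sum of 148294: 1+4+8+2+9+4 = 28.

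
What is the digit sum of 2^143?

185

2^143 = 11150372599265311570767859136324180752990208
Sum of its 44 digits: 185.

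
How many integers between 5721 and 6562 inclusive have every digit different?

468

The integers in [5721, 6562] that have every digit different: 5721, 5723, 5724, 5726, 5728, 5729, …, 6548, 6549.
468 qualify.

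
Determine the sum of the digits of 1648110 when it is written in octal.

30

1648110 in base 8 is 6222756.
Digit sum: 6+2+2+2+7+5+6 = 30.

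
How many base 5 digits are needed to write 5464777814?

14

5464777814 in base 5 is 42142440342224, which has 14 digits.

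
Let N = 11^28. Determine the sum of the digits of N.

124

11^28 = 144209936106499234037676064081
Sum of its 30 digits: 124.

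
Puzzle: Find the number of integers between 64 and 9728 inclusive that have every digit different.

The integers in [64, 9728] that have every digit different: 64, 65, 67, 68, 69, 70, …, 9726, 9728.
5125 qualify.

5125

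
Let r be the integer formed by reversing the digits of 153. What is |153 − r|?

Reverse of 153 is 351.
|153 − 351| = 198

198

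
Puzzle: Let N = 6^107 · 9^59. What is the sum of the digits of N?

6^107 · 9^59 = 36516727272959696101574856476346071990443243509218233875900607642584137006741257347002639289445108498407765719958381061457512801587066568704
Sum of its 140 digits: 630.

630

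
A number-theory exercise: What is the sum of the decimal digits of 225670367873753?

2+2+5+6+7+0+3+6+7+8+7+3+7+5+3 = 71

71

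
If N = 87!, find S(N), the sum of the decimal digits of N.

495

87! = 2107757298379527717213600518699389595229783738061356212322972511214654115727593174080683423236414793504734471782400000000000000000000
Sum of its 133 digits: 495.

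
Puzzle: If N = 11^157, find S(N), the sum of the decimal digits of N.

713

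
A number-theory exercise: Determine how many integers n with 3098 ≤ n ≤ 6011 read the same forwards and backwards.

The integers in [3098, 6011] that read the same forwards and backwards: 3113, 3223, 3333, 3443, 3553, 3663, …, 5995, 6006.
30 qualify.

30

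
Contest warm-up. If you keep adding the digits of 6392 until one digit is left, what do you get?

6+3+9+2 = 20
2+0 = 2

2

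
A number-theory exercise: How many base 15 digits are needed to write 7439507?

6

7439507 in base 15 is 9BE472, which has 6 digits.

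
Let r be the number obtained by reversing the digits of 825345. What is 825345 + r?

1368873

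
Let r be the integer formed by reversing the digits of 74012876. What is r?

Reversing 74012876 gives 67821047.

67821047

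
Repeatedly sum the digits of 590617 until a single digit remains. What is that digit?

1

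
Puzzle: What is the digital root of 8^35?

The digital root of n equals n mod 9 (or 9 when 9 | n), so we need 8^35 mod 9.
8^35 ≡ 8 (mod 9), so the digital root is 8.

8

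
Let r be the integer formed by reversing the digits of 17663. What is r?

36671

Reversing 17663 gives 36671.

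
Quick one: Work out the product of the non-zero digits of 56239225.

5×6×2×3×9×2×2×5 = 32400

32400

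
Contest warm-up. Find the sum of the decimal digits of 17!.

17! = 355687428096000
Sum of its 15 digits: 63.

63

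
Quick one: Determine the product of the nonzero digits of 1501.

5

1×5×1 = 5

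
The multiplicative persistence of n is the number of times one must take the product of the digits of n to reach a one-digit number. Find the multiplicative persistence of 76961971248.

76961971248 → 9144576 → 30240 → 0 (3 steps)

3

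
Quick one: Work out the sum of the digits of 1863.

1+8+6+3 = 18

18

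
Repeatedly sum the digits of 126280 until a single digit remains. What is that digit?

1

1+2+6+2+8+0 = 19
1+9 = 10
1+0 = 1
(Equivalently, 126280 mod 9 = 1.)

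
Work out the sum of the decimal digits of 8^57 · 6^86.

8^57 · 6^86 = 24953805835458199130847754718507789642138828059256894839031241455521829912918765324415482667225421500375551564461375488
Sum of its 119 digits: 549.

549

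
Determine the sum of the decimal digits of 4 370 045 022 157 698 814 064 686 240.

4+3+7+0+0+4+5+0+2+2+1+5+7+6+9+8+8+1+4+0+6+4+6+8+6+2+4+0 = 112

112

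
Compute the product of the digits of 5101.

0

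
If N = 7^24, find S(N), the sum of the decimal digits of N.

7^24 = 191581231380566414401
Sum of its 21 digits: 73.

73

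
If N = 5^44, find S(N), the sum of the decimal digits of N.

5^44 = 5684341886080801486968994140625
Sum of its 31 digits: 151.

151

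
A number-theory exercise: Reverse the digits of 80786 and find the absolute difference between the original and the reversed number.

Reverse of 80786 is 68708.
|80786 − 68708| = 12078

12078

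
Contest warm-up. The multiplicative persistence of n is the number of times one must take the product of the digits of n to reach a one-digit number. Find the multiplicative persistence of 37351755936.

37351755936 → 8930250 → 0 (2 steps)

2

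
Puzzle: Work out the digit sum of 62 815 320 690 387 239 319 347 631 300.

6+2+8+1+5+3+2+0+6+9+0+3+8+7+2+3+9+3+1+9+3+4+7+6+3+1+3+0+0 = 114

114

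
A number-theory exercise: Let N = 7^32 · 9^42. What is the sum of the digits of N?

7^32 · 9^42 = 13222777097927000517099030998831123750169183841791572924369771860881
Sum of its 68 digits: 306.

306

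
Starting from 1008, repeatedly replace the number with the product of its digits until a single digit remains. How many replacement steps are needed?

1008 → 0 (1 step)

1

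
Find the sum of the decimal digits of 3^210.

450

3^210 = 15684240429131529254685698284890751184639406145730291592802676915731672495230992603635422093849215049
Sum of its 101 digits: 450.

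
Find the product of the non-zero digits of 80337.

8×3×3×7 = 504

504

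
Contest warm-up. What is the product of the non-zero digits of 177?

49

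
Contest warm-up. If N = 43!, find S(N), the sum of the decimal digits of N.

43! = 60415263063373835637355132068513997507264512000000000
Sum of its 53 digits: 180.

180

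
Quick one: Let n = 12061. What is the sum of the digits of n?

10

1+2+0+6+1 = 10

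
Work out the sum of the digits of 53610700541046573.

5+3+6+1+0+7+0+0+5+4+1+0+4+6+5+7+3 = 57

57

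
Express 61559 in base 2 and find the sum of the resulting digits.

61559 in base 2 is 1111000001110111.
Digit sum: 1+1+1+1+0+0+0+0+0+1+1+1+0+1+1+1 = 10.

10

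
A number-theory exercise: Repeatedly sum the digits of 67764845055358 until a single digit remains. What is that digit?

6+7+7+6+4+8+4+5+0+5+5+3+5+8 = 73
7+3 = 10
1+0 = 1

1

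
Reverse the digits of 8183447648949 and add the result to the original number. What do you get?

17681915092767

Reverse of 8183447648949 is 9498467443818.
8183447648949 + 9498467443818 = 17681915092767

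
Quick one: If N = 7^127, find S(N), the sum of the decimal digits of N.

7^127 = 212545092456801670844330383105896224333193816736399849985499757869483902203328714236393937418376186556719543
Sum of its 108 digits: 511.

511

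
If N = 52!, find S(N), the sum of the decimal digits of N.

279

52! = 80658175170943878571660636856403766975289505440883277824000000000000
Sum of its 68 digits: 279.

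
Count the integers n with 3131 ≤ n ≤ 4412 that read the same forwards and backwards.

The integers in [3131, 4412] that read the same forwards and backwards: 3223, 3333, 3443, 3553, 3663, 3773, …, 4224, 4334.
12 qualify.

12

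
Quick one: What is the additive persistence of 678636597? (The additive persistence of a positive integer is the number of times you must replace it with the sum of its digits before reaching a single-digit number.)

678636597 → 57 → 12 → 3 (3 steps)

3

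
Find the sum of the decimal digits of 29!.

29! = 8841761993739701954543616000000
Sum of its 31 digits: 126.

126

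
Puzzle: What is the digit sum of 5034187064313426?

5+0+3+4+1+8+7+0+6+4+3+1+3+4+2+6 = 57

57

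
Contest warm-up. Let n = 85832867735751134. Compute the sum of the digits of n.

8+5+8+3+2+8+6+7+7+3+5+7+5+1+1+3+4 = 83

83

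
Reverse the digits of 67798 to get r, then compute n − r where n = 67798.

Reverse of 67798 is 89776.
67798 − 89776 = -21978

-21978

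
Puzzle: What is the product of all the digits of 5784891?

5×7×8×4×8×9×1 = 80640

80640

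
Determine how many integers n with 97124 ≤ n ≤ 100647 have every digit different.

622

The integers in [97124, 100647] that have every digit different: 97124, 97125, 97126, 97128, 97130, 97132, …, 98764, 98765.
622 qualify.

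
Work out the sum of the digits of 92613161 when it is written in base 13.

41

92613161 in base 13 is 162584B4.
Digit sum: 1+6+2+5+8+4+11+4 = 41.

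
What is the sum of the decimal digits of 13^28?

121

13^28 = 15502932802662396215269535105521
Sum of its 32 digits: 121.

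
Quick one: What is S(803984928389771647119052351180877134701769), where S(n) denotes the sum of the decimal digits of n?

199

8+0+3+9+8+4+9+2+8+3+8+9+7+7+1+6+4+7+1+1+9+0+5+2+3+5+1+1+8+0+8+7+7+1+3+4+7+0+1+7+6+9 = 199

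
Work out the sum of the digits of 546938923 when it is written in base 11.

546938923 in base 11 is 260807343.
Digit sum: 2+6+0+8+0+7+3+4+3 = 33.

33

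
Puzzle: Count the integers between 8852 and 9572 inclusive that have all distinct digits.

381

The integers in [8852, 9572] that have all distinct digits: 8901, 8902, 8903, 8904, 8905, 8906, …, 9571, 9572.
381 qualify.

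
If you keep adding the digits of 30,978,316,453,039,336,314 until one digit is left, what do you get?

9

3+0+9+7+8+3+1+6+4+5+3+0+3+9+3+3+6+3+1+4 = 81
8+1 = 9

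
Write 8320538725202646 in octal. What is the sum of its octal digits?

68

8320538725202646 in base 8 is 354367614303435326.
Digit sum: 3+5+4+3+6+7+6+1+4+3+0+3+4+3+5+3+2+6 = 68.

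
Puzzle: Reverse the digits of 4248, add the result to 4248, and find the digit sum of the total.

18

Reversal of 4248 is 8424; 4248 + 8424 = 12672.
Digit sum of 12672: 1+2+6+7+2 = 18.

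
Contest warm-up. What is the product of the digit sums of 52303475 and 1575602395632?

1566

S(52303475) = 5+2+3+0+3+4+7+5 = 29.
S(1575602395632) = 1+5+7+5+6+0+2+3+9+5+6+3+2 = 54.
29 · 54 = 1566.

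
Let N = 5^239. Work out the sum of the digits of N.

5^239 = 113195988485333904593863991136097397258531639976739227369782686124193766482410563934244143149511976243174405491210972870698534160915915691703048651106655597686767578125
Sum of its 168 digits: 794.

794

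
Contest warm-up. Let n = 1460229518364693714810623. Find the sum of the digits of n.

1+4+6+0+2+2+9+5+1+8+3+6+4+6+9+3+7+1+4+8+1+0+6+2+3 = 101

101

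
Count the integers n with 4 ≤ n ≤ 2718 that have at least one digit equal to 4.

758

The integers in [4, 2718] that have at least one digit equal to 4: 4, 14, 24, 34, 40, 41, …, 2704, 2714.
758 qualify.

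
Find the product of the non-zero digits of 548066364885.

5×4×8×6×6×3×6×4×8×8×5 = 132710400

132710400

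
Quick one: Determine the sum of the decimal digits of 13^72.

361

13^72 = 159926843683421236926752957776002771153245608592522254377939889030122675218030881
Sum of its 81 digits: 361.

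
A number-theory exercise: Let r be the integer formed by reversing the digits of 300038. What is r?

830003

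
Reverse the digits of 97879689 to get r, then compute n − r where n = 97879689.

Reverse of 97879689 is 98697879.
97879689 − 98697879 = -818190

-818190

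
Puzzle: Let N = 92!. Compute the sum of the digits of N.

540

92! = 12438414054641307255475324325873553077577991715875414356840239582938137710983519518443046123837041347353107486982656753664000000000000000000000
Sum of its 143 digits: 540.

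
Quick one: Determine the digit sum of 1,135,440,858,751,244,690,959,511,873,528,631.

1+1+3+5+4+4+0+8+5+8+7+5+1+2+4+4+6+9+0+9+5+9+5+1+1+8+7+3+5+2+8+6+3+1 = 150

150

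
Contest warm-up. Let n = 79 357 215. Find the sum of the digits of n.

39

7+9+3+5+7+2+1+5 = 39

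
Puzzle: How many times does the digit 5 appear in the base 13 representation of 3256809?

3256809 in base 13 is 8A050A.
The digit 5 appears 1 time.

1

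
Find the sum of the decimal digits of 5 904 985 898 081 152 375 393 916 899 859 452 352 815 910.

5+9+0+4+9+8+5+8+9+8+0+8+1+1+5+2+3+7+5+3+9+3+9+1+6+8+9+9+8+5+9+4+5+2+3+5+2+8+1+5+9+1+0 = 221

221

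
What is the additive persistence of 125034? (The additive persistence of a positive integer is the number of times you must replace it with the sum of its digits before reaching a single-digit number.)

2

125034 → 15 → 6 (2 steps)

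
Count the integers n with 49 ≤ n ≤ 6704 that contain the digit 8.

1754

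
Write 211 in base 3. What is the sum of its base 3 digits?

7

211 in base 3 is 21211.
Digit sum: 2+1+2+1+1 = 7.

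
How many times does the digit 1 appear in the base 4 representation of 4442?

4

4442 in base 4 is 1011122.
The digit 1 appears 4 times.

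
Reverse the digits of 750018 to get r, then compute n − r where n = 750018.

Reverse of 750018 is 810057.
750018 − 810057 = -60039

-60039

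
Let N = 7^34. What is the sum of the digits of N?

142

7^34 = 54116956037952111668959660849
Sum of its 29 digits: 142.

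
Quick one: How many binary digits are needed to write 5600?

13

5600 in base 2 is 1010111100000, which has 13 digits.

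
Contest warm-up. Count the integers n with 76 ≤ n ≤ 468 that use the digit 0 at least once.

75

The integers in [76, 468] that use the digit 0 at least once: 80, 90, 100, 101, 102, 103, …, 450, 460.
75 qualify.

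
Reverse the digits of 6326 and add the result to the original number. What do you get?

Reverse of 6326 is 6236.
6326 + 6236 = 12562

12562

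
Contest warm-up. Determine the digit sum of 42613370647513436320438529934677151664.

160

4+2+6+1+3+3+7+0+6+4+7+5+1+3+4+3+6+3+2+0+4+3+8+5+2+9+9+3+4+6+7+7+1+5+1+6+6+4 = 160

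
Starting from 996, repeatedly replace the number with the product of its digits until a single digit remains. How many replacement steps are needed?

996 → 486 → 192 → 18 → 8 (4 steps)

4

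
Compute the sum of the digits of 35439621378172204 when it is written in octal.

67

35439621378172204 in base 8 is 1757202273316062454.
Digit sum: 1+7+5+7+2+0+2+2+7+3+3+1+6+0+6+2+4+5+4 = 67.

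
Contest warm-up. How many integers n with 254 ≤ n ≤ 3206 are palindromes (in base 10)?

96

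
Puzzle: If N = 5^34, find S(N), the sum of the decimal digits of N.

103

5^34 = 582076609134674072265625
Sum of its 24 digits: 103.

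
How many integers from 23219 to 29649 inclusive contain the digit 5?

The integers in [23219, 29649] that contain the digit 5: 23225, 23235, 23245, 23250, 23251, 23252, …, 29635, 29645.
2515 qualify.

2515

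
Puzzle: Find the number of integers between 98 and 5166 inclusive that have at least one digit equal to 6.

1368

The integers in [98, 5166] that have at least one digit equal to 6: 106, 116, 126, 136, 146, 156, …, 5165, 5166.
1368 qualify.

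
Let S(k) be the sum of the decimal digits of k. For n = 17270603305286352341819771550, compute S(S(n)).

3

First digit sum: 111.
1+1+1 = 3.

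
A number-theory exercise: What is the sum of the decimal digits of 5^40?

130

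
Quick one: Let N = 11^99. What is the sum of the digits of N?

11^99 = 12527829399838427440107579247354215251149392000034969484678615956504532008683916069945559954314411495091
Sum of its 104 digits: 467.

467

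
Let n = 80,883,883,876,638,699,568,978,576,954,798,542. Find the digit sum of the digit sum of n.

6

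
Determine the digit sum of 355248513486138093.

3+5+5+2+4+8+5+1+3+4+8+6+1+3+8+0+9+3 = 78

78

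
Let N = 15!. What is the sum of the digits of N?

15! = 1307674368000
Sum of its 13 digits: 45.

45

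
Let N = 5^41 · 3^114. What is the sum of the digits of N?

5^41 · 3^114 = 112096800192287787649371760079427249960405175097439540377308730967342853546142578125
Sum of its 84 digits: 378.

378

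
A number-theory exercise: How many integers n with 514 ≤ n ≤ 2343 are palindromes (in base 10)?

63

The integers in [514, 2343] that are palindromes (in base 10): 515, 525, 535, 545, 555, 565, …, 2222, 2332.
63 qualify.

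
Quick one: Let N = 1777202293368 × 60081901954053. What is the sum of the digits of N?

1777202293368 × 60081901954053 = 106777693942654312162620504
Sum of its 27 digits: 108.

108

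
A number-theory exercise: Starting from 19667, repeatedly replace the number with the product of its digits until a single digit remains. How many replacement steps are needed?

4

19667 → 2268 → 192 → 18 → 8 (4 steps)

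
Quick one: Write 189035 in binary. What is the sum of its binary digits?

189035 in base 2 is 101110001001101011.
Digit sum: 1+0+1+1+1+0+0+0+1+0+0+1+1+0+1+0+1+1 = 10.

10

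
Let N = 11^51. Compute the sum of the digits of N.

251

11^51 = 129129938167664848157333145589394151932880352885953011
Sum of its 54 digits: 251.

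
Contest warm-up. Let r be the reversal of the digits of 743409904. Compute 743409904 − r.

333505557

Reverse of 743409904 is 409904347.
743409904 − 409904347 = 333505557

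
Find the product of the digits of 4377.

4×3×7×7 = 588

588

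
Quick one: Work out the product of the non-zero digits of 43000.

4×3 = 12

12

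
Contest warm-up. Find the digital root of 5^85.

The digital root of n equals n mod 9 (or 9 when 9 | n), so we need 5^85 mod 9.
5^85 ≡ 5 (mod 9), so the digital root is 5.

5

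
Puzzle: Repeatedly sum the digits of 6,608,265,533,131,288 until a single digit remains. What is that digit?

6+6+0+8+2+6+5+5+3+3+1+3+1+2+8+8 = 67
6+7 = 13
1+3 = 4
(Equivalently, 6,608,265,533,131,288 mod 9 = 4.)

4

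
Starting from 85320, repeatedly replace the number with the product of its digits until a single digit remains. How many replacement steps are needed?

85320 → 0 (1 step)

1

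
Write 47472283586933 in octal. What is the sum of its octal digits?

51

47472283586933 in base 8 is 1262640046310565.
Digit sum: 1+2+6+2+6+4+0+0+4+6+3+1+0+5+6+5 = 51.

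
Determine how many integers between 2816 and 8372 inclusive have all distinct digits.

2834

The integers in [2816, 8372] that have all distinct digits: 2816, 2817, 2819, 2830, 2831, 2834, …, 8371, 8372.
2834 qualify.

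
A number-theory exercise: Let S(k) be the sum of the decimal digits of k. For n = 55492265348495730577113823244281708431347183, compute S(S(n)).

First digit sum: 188.
1+8+8 = 17.

17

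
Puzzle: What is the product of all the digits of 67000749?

0

6×7×0×0×0×7×4×9 = 0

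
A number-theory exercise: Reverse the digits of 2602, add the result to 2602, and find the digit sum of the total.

Reversal of 2602 is 2062; 2602 + 2062 = 4664.
Digit sum of 4664: 4+6+6+4 = 20.

20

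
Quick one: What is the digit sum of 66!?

66! = 544344939077443064003729240247842752644293064388798874532860126869671081148416000000000000000
Sum of its 93 digits: 351.

351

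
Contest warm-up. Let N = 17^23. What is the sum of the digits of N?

17^23 = 19967568900859523802559065713
Sum of its 29 digits: 143.

143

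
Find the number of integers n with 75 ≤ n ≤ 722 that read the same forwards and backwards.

The integers in [75, 722] that read the same forwards and backwards: 77, 88, 99, 101, 111, 121, …, 707, 717.
65 qualify.

65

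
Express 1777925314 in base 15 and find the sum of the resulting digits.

46

1777925314 in base 15 is A6147A44.
Digit sum: 10+6+1+4+7+10+4+4 = 46.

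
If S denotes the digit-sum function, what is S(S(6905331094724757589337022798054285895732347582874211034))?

9

First digit sum: 252.
2+5+2 = 9.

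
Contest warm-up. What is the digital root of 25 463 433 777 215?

2+5+4+6+3+4+3+3+7+7+7+2+1+5 = 59
5+9 = 14
1+4 = 5

5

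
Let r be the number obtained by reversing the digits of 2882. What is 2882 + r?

Reverse of 2882 is 2882.
2882 + 2882 = 5764

5764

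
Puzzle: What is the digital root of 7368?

7+3+6+8 = 24
2+4 = 6

6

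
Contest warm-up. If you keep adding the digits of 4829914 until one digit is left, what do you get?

1

4+8+2+9+9+1+4 = 37
3+7 = 10
1+0 = 1
(Equivalently, 4829914 mod 9 = 1.)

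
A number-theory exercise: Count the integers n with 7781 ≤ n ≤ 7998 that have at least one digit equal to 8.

129

The integers in [7781, 7998] that have at least one digit equal to 8: 7781, 7782, 7783, 7784, 7785, 7786, …, 7989, 7998.
129 qualify.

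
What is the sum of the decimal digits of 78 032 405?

29

7+8+0+3+2+4+0+5 = 29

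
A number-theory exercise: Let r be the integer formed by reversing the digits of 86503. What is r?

Reversing 86503 gives 30568.

30568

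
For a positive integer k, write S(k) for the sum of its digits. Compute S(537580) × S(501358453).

S(537580) = 5+3+7+5+8+0 = 28.
S(501358453) = 5+0+1+3+5+8+4+5+3 = 34.
28 · 34 = 952.

952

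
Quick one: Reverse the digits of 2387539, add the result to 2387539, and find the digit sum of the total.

Reversal of 2387539 is 9357832; 2387539 + 9357832 = 11745371.
Digit sum of 11745371: 1+1+7+4+5+3+7+1 = 29.

29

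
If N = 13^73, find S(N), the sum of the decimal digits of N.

382

13^73 = 2079048967884476080047788451088036024992192911702789306913218557391594777834401453
Sum of its 82 digits: 382.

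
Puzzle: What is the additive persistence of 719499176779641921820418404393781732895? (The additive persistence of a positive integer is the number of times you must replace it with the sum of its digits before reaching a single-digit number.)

719499176779641921820418404393781732895 → 195 → 15 → 6 (3 steps)

3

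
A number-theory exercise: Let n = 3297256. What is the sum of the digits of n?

3+2+9+7+2+5+6 = 34

34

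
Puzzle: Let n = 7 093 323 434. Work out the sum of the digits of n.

38

7+0+9+3+3+2+3+4+3+4 = 38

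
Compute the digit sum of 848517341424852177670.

94

8+4+8+5+1+7+3+4+1+4+2+4+8+5+2+1+7+7+6+7+0 = 94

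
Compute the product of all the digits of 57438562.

201600

5×7×4×3×8×5×6×2 = 201600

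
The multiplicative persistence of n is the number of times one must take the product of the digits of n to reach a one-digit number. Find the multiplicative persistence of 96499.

4

96499 → 17496 → 1512 → 10 → 0 (4 steps)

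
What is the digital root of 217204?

2+1+7+2+0+4 = 16
1+6 = 7
(Equivalently, 217204 mod 9 = 7.)

7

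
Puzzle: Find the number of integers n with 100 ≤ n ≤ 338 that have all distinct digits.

168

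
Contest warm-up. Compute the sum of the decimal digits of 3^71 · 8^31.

3^71 · 8^31 = 74370154180529985811181977033738477014993499589956890708148224
Sum of its 62 digits: 306.

306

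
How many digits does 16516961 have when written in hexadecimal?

6

16516961 in base 16 is FC0761, which has 6 digits.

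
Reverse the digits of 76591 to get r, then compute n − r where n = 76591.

57024

Reverse of 76591 is 19567.
76591 − 19567 = 57024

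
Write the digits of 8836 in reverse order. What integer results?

6388

Reversing 8836 gives 6388.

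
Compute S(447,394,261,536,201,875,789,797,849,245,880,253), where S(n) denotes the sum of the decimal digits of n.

4+4+7+3+9+4+2+6+1+5+3+6+2+0+1+8+7+5+7+8+9+7+9+7+8+4+9+2+4+5+8+8+0+2+5+3 = 182

182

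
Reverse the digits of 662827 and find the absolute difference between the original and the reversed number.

65439

Reverse of 662827 is 728266.
|662827 − 728266| = 65439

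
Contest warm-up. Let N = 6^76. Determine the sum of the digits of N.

6^76 = 137878017165136616150796664575183486287257540896297641312256
Sum of its 60 digits: 279.

279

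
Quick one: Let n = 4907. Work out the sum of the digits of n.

4+9+0+7 = 20

20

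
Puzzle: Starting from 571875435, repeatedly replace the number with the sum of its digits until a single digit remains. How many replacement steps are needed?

2

571875435 → 45 → 9 (2 steps)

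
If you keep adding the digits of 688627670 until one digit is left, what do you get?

5

6+8+8+6+2+7+6+7+0 = 50
5+0 = 5
(Equivalently, 688627670 mod 9 = 5.)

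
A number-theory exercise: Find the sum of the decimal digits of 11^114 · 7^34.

11^114 · 7^34 = 2832040557188821842470242420152337915873813070162947966652532965948071749534725657402400686210754465581802634614140012717547009236778989361401845609
Sum of its 148 digits: 628.

628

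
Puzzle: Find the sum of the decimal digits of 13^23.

106

13^23 = 41753905413413116367045797
Sum of its 26 digits: 106.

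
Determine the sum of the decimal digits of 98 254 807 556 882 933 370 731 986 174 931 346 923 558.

206

9+8+2+5+4+8+0+7+5+5+6+8+8+2+9+3+3+3+7+0+7+3+1+9+8+6+1+7+4+9+3+1+3+4+6+9+2+3+5+5+8 = 206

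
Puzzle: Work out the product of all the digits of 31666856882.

19906560

3×1×6×6×6×8×5×6×8×8×2 = 19906560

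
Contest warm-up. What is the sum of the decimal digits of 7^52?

196

7^52 = 88124787089723195184393736687912818113311201
Sum of its 44 digits: 196.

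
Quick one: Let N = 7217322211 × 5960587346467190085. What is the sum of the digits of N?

7217322211 × 5960587346467190085 = 43019479446263203383229477935
Sum of its 29 digits: 129.

129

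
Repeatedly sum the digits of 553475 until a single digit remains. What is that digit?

5+5+3+4+7+5 = 29
2+9 = 11
1+1 = 2

2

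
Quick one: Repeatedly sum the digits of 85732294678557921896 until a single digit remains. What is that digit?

5

8+5+7+3+2+2+9+4+6+7+8+5+5+7+9+2+1+8+9+6 = 113
1+1+3 = 5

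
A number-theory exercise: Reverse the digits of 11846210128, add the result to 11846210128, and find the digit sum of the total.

Reversal of 11846210128 is 82101264811; 11846210128 + 82101264811 = 93947474939.
Digit sum of 93947474939: 9+3+9+4+7+4+7+4+9+3+9 = 68.

68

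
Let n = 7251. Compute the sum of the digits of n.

7+2+5+1 = 15

15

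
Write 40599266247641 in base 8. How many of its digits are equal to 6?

40599266247641 in base 8 is 1116630065741731.
The digit 6 appears 3 times.

3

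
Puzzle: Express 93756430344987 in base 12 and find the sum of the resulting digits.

80

93756430344987 in base 12 is A62275A9A6823.
Digit sum: 10+6+2+2+7+5+10+9+10+6+8+2+3 = 80.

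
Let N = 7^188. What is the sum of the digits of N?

7^188 = 755842873526857697273418466061696573549712340093667106326387980570819871930223540180869816409018247514150779324801203088197026737187171757476687754146386672801
Sum of its 159 digits: 733.

733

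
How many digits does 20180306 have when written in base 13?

20180306 in base 13 is 4247513, which has 7 digits.

7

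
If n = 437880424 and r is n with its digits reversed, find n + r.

861969158

Reverse of 437880424 is 424088734.
437880424 + 424088734 = 861969158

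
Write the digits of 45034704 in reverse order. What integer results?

Reversing 45034704 gives 40743054.

40743054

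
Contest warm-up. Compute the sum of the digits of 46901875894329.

75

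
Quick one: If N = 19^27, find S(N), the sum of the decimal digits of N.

19^27 = 33600614943460448322716069311260139
Sum of its 35 digits: 127.

127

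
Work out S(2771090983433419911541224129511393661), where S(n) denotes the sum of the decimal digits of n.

2+7+7+1+0+9+0+9+8+3+4+3+3+4+1+9+9+1+1+5+4+1+2+2+4+1+2+9+5+1+1+3+9+3+6+6+1 = 146

146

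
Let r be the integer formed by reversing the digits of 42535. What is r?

53524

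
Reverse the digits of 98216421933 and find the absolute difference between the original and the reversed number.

Reverse of 98216421933 is 33912461289.
|98216421933 − 33912461289| = 64303960644

64303960644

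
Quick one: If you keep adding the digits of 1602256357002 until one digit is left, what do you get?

1+6+0+2+2+5+6+3+5+7+0+0+2 = 39
3+9 = 12
1+2 = 3
(Equivalently, 1602256357002 mod 9 = 3.)

3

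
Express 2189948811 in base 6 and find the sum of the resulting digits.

2189948811 in base 6 is 1001150111523.
Digit sum: 1+0+0+1+1+5+0+1+1+1+5+2+3 = 21.

21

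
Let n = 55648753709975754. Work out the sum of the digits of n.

5+5+6+4+8+7+5+3+7+0+9+9+7+5+7+5+4 = 96

96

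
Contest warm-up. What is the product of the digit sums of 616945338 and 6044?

S(616945338) = 6+1+6+9+4+5+3+3+8 = 45.
S(6044) = 6+0+4+4 = 14.
45 · 14 = 630.

630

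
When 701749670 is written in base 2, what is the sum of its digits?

701749670 in base 2 is 101001110100111101100110100110.
Digit sum: 1+0+1+0+0+1+1+1+0+1+0+0+1+1+1+1+0+1+1+0+0+1+1+0+1+0+0+1+1+0 = 17.

17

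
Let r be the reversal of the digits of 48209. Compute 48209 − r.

-42075

Reverse of 48209 is 90284.
48209 − 90284 = -42075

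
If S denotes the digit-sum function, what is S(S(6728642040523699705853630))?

First digit sum: 110.
1+1+0 = 2.

2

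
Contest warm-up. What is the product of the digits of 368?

144

3×6×8 = 144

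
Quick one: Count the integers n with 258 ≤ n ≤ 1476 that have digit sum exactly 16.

90

The integers in [258, 1476] that have digit sum exactly 16: 259, 268, 277, 286, 295, 349, …, 1465, 1474.
90 qualify.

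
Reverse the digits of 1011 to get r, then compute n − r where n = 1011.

Reverse of 1011 is 1101.
1011 − 1101 = -90

-90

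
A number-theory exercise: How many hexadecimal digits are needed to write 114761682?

7

114761682 in base 16 is 6D71FD2, which has 7 digits.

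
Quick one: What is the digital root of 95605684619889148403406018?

6

9+5+6+0+5+6+8+4+6+1+9+8+8+9+1+4+8+4+0+3+4+0+6+0+1+8 = 123
1+2+3 = 6
(Equivalently, 95605684619889148403406018 mod 9 = 6.)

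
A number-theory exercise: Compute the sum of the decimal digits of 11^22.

97

11^22 = 81402749386839761113321
Sum of its 23 digits: 97.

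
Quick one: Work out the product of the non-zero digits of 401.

4×1 = 4

4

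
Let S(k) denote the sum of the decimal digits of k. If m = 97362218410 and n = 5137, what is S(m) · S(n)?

S(97362218410) = 9+7+3+6+2+2+1+8+4+1+0 = 43.
S(5137) = 5+1+3+7 = 16.
43 · 16 = 688.

688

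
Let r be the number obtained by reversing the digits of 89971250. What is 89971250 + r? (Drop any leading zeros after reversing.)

95189248

Reverse of 89971250 is 5217998.
89971250 + 5217998 = 95189248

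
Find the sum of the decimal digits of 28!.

90

28! = 304888344611713860501504000000
Sum of its 30 digits: 90.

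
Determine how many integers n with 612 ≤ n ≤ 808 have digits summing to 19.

The integers in [612, 808] that have digits summing to 19: 649, 658, 667, 676, 685, 694, …, 784, 793.
13 qualify.

13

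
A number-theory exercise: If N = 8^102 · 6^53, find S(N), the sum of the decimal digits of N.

8^102 · 6^53 = 22761188921456473720114984843961778336714426348037729239218292234343449861121812508395055837577550308699803312343844187221997412941824
Sum of its 134 digits: 594.

594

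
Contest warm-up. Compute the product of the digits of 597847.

70560

5×9×7×8×4×7 = 70560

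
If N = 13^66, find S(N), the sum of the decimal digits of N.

13^66 = 33133037516798621392881499511582656606724154320695568102640872889340074409
Sum of its 74 digits: 325.

325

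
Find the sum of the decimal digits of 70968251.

7+0+9+6+8+2+5+1 = 38

38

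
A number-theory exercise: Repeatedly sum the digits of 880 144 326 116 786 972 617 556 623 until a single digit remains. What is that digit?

7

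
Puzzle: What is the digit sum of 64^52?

433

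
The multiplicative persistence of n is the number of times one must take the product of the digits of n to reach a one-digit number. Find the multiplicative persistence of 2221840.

1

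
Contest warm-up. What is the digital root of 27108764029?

1

2+7+1+0+8+7+6+4+0+2+9 = 46
4+6 = 10
1+0 = 1
(Equivalently, 27108764029 mod 9 = 1.)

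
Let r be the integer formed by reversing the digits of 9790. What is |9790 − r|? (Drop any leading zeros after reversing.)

8811

Reverse of 9790 is 979.
|9790 − 979| = 8811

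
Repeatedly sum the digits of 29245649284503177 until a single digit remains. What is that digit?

6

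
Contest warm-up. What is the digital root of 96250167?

9+6+2+5+0+1+6+7 = 36
3+6 = 9

9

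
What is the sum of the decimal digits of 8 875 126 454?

8+8+7+5+1+2+6+4+5+4 = 50

50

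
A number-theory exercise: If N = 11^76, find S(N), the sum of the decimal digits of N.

349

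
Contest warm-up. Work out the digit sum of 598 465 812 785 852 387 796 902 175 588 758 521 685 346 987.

252

5+9+8+4+6+5+8+1+2+7+8+5+8+5+2+3+8+7+7+9+6+9+0+2+1+7+5+5+8+8+7+5+8+5+2+1+6+8+5+3+4+6+9+8+7 = 252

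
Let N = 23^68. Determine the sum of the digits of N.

448

23^68 = 395815547546888589884785370897911374203232682951121784754739562406761602882294255015821358881
Sum of its 93 digits: 448.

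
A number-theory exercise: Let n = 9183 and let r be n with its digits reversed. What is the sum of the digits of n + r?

Reversal of 9183 is 3819; 9183 + 3819 = 13002.
Digit sum of 13002: 1+3+0+0+2 = 6.

6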